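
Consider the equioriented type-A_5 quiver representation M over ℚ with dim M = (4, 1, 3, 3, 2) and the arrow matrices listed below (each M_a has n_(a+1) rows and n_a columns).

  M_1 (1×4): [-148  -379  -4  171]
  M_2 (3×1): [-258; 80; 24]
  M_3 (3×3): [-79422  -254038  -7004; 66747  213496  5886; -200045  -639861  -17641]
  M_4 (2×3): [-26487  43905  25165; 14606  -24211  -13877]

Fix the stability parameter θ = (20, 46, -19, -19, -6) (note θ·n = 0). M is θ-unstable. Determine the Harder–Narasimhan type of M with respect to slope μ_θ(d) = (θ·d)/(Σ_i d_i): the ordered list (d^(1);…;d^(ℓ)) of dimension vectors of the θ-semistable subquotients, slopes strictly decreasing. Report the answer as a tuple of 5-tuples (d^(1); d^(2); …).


Via rank(M_{q-1}∘⋯∘M_p): M ≅ I[1,1]^3, I[1,4], I[3,5]^2.
μ_θ-semistable layers: μ^(1)=20; μ^(2)=7; μ^(3)=-6; μ^(4)=-19

((3, 0, 0, 0, 0); (1, 1, 1, 1, 0); (0, 0, 0, 0, 2); (0, 0, 2, 2, 0))


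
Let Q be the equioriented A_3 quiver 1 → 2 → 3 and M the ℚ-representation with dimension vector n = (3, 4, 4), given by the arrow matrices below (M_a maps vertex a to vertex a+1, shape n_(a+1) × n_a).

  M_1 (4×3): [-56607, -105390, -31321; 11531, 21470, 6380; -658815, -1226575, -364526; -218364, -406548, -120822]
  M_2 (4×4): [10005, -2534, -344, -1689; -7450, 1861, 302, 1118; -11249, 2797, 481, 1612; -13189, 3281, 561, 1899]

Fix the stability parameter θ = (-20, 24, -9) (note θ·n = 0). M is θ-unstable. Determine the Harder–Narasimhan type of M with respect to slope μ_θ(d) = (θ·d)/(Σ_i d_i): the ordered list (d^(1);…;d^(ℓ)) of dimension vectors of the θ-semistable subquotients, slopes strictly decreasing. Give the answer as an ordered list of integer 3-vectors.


Barcode: M ≅ I[1,3]^3, I[2,3]. HN layers by μ_θ (2 steps, strictly decreasing):
  μ^(1)=15/2; μ^(2)=-20

((0, 4, 4); (3, 0, 0))


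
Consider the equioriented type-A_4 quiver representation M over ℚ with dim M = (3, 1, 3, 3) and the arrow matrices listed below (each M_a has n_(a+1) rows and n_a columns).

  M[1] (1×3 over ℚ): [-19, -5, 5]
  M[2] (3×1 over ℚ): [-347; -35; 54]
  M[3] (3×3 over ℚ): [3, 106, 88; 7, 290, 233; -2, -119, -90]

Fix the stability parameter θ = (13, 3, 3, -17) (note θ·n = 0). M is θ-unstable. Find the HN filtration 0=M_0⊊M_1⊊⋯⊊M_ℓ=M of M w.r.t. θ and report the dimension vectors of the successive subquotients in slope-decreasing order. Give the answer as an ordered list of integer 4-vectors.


Via rank(M_{q-1}∘⋯∘M_p): M ≅ I[1,1]^2, I[1,4], I[3,4]^2.
μ_θ-semistable layers: μ^(1)=13; μ^(2)=1/2; μ^(3)=-7

((2, 0, 0, 0); (1, 1, 1, 1); (0, 0, 2, 2))


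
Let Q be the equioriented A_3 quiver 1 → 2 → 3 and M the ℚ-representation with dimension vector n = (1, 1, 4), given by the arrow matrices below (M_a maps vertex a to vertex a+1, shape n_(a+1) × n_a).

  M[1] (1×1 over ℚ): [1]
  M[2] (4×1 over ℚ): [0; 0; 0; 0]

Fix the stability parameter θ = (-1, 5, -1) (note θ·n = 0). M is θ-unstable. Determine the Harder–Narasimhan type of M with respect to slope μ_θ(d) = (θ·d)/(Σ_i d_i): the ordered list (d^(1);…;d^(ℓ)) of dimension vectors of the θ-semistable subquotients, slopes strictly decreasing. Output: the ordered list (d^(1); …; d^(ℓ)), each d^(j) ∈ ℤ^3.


Interval decomposition of M: I[1,2], I[3,3]^4.
HN type (ℓ=2): μ^(1)=5; μ^(2)=-1

((0, 1, 0); (1, 0, 4))


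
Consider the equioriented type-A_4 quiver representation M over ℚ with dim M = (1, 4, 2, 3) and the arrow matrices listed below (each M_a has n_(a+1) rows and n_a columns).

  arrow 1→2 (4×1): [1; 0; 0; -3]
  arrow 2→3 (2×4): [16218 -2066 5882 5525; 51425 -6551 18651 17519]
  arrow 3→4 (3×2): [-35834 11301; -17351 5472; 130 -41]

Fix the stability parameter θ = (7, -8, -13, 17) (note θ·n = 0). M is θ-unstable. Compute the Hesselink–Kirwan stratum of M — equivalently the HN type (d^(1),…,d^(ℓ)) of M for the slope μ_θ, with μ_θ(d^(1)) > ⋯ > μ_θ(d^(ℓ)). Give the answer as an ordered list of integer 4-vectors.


Interval decomposition of M: I[1,4], I[2,2]^2, I[2,4], I[4,4].
HN type (ℓ=4): μ^(1)=17; μ^(2)=-14/3; μ^(3)=-8; μ^(4)=-21/2

((0, 0, 0, 3); (1, 1, 1, 0); (0, 2, 0, 0); (0, 1, 1, 0))


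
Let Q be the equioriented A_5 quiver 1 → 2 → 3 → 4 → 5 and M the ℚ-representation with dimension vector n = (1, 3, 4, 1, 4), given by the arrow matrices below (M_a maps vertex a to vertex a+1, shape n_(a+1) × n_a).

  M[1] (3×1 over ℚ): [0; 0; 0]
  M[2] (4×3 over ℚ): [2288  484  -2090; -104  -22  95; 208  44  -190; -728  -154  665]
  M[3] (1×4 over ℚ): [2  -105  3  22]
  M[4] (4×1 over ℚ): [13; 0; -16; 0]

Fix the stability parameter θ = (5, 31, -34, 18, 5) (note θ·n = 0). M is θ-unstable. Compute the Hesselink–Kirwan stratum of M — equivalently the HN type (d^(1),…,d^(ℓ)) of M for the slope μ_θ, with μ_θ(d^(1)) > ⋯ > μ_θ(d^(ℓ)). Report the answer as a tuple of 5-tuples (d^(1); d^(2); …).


Barcode: M ≅ I[1,1], I[2,2]^2, I[2,5], I[3,3]^3, I[5,5]^3. HN layers by μ_θ (5 steps, strictly decreasing):
  μ^(1)=31; μ^(2)=23/2; μ^(3)=5; μ^(4)=-3/2; μ^(5)=-34

((0, 2, 0, 0, 0); (0, 0, 0, 1, 1); (1, 0, 0, 0, 3); (0, 1, 1, 0, 0); (0, 0, 3, 0, 0))


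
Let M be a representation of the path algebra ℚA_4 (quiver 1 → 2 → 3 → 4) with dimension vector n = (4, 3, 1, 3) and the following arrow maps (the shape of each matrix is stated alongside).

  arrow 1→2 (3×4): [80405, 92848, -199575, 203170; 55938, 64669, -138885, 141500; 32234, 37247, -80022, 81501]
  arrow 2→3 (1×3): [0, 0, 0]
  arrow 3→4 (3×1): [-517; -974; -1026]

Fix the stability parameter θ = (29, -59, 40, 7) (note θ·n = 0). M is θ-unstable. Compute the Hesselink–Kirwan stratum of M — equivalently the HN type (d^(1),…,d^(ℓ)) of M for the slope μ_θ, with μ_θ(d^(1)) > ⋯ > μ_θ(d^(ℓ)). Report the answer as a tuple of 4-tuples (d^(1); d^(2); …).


Interval decomposition of M: I[1,1], I[1,2]^3, I[3,4], I[4,4]^2.
HN type (ℓ=4): μ^(1)=29; μ^(2)=47/2; μ^(3)=7; μ^(4)=-15

((1, 0, 0, 0); (0, 0, 1, 1); (0, 0, 0, 2); (3, 3, 0, 0))


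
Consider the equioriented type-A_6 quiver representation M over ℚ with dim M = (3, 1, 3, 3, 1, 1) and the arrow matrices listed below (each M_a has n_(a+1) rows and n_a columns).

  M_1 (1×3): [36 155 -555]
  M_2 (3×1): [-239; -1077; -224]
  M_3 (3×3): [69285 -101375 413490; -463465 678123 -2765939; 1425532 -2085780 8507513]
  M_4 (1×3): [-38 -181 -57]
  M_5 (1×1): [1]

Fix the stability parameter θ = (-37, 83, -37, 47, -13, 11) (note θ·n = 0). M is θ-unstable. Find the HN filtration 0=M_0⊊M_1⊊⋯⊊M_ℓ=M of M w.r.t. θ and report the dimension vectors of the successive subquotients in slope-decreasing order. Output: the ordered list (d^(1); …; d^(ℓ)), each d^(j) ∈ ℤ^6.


Via rank(M_{q-1}∘⋯∘M_p): M ≅ I[1,1]^2, I[1,3], I[3,4], I[3,6], I[4,4].
μ_θ-semistable layers: μ^(1)=47; μ^(2)=23; μ^(3)=15; μ^(4)=-37

((0, 0, 0, 2, 0, 0); (0, 1, 1, 0, 0, 0); (0, 0, 0, 1, 1, 1); (3, 0, 2, 0, 0, 0))


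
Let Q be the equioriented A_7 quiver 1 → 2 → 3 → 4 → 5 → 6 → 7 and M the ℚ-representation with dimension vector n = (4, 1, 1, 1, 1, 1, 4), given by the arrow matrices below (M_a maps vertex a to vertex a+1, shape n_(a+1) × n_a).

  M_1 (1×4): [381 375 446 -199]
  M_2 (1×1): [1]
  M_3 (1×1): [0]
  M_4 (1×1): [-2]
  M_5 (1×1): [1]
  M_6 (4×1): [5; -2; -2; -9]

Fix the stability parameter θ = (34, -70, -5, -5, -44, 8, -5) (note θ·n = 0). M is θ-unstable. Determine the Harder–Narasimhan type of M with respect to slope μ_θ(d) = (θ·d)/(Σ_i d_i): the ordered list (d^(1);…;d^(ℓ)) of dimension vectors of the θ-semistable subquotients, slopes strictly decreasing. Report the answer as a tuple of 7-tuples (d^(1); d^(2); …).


Via rank(M_{q-1}∘⋯∘M_p): M ≅ I[1,1]^3, I[1,3], I[4,7], I[7,7]^3.
μ_θ-semistable layers: μ^(1)=34; μ^(2)=3/2; μ^(3)=-5; μ^(4)=-18; μ^(5)=-49/2

((3, 0, 0, 0, 0, 0, 0); (0, 0, 0, 0, 0, 1, 1); (0, 0, 1, 0, 0, 0, 3); (1, 1, 0, 0, 0, 0, 0); (0, 0, 0, 1, 1, 0, 0))


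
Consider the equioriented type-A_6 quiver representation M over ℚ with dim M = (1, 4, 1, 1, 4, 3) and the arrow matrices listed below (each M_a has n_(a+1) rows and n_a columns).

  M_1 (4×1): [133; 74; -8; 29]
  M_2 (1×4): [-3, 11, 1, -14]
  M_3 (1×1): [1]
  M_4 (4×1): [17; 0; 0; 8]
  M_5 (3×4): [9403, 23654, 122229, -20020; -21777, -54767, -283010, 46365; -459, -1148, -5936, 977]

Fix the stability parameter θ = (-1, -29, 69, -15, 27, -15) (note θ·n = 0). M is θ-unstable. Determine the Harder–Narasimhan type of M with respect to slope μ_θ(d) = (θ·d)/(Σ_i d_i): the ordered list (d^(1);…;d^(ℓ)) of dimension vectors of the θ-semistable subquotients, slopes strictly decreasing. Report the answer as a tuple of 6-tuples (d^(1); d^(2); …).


Barcode: M ≅ I[1,6], I[2,2]^3, I[5,5], I[5,6]^2. HN layers by μ_θ (5 steps, strictly decreasing):
  μ^(1)=27; μ^(2)=33/2; μ^(3)=6; μ^(4)=-15; μ^(5)=-29

((0, 0, 0, 0, 1, 0); (0, 0, 1, 1, 1, 1); (0, 0, 0, 0, 2, 2); (1, 1, 0, 0, 0, 0); (0, 3, 0, 0, 0, 0))


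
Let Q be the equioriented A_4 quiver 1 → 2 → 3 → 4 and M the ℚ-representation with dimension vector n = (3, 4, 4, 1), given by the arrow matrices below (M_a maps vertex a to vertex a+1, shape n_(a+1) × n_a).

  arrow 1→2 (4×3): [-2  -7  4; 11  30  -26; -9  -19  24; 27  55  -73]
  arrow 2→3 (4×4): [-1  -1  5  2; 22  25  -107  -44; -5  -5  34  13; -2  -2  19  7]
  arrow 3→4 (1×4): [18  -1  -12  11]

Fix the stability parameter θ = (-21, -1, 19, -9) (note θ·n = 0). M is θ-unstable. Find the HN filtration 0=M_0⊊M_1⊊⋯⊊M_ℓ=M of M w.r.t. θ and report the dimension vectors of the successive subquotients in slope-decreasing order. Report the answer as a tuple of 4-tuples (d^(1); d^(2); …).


Via rank(M_{q-1}∘⋯∘M_p): M ≅ I[1,2], I[1,3], I[1,4], I[2,3], I[3,3].
μ_θ-semistable layers: μ^(1)=19; μ^(2)=5; μ^(3)=-1; μ^(4)=-21

((0, 0, 3, 0); (0, 0, 1, 1); (0, 4, 0, 0); (3, 0, 0, 0))


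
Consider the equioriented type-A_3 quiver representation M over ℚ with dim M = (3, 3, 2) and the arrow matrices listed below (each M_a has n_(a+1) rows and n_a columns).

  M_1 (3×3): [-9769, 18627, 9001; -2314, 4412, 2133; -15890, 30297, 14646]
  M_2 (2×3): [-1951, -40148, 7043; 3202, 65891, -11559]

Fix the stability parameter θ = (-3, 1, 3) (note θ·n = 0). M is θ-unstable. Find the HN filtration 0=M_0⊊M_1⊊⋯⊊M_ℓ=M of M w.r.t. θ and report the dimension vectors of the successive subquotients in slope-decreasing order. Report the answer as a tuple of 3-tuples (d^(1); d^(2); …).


Barcode: M ≅ I[1,2], I[1,3]^2. HN layers by μ_θ (3 steps, strictly decreasing):
  μ^(1)=3; μ^(2)=1; μ^(3)=-3

((0, 0, 2); (0, 3, 0); (3, 0, 0))


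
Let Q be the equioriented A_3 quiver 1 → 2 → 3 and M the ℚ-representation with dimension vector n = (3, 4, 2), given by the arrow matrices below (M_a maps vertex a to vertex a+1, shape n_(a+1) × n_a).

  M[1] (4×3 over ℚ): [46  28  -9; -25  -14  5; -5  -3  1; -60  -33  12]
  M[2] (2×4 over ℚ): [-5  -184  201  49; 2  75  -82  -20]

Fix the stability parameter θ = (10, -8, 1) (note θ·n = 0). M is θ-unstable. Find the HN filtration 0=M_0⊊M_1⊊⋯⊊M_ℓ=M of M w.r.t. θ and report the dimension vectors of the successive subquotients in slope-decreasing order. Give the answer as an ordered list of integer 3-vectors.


Barcode: M ≅ I[1,2], I[1,3]^2, I[2,2]. HN layers by μ_θ (2 steps, strictly decreasing):
  μ^(1)=1; μ^(2)=-8

((3, 3, 2); (0, 1, 0))


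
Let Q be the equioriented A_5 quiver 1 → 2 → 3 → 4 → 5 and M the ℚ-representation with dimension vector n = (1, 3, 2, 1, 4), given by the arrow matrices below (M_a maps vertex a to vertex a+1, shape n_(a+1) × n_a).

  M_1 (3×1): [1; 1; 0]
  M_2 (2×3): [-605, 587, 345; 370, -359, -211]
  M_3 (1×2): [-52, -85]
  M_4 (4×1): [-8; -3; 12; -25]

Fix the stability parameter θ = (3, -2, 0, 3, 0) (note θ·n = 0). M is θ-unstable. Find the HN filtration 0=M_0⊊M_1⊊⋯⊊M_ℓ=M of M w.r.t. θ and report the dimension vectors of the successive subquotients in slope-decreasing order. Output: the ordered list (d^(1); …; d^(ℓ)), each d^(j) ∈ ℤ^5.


Interval decomposition of M: I[1,5], I[2,2], I[2,3], I[5,5]^3.
HN type (ℓ=4): μ^(1)=3/2; μ^(2)=1/3; μ^(3)=0; μ^(4)=-2

((0, 0, 0, 1, 1); (1, 1, 1, 0, 0); (0, 0, 1, 0, 3); (0, 2, 0, 0, 0))


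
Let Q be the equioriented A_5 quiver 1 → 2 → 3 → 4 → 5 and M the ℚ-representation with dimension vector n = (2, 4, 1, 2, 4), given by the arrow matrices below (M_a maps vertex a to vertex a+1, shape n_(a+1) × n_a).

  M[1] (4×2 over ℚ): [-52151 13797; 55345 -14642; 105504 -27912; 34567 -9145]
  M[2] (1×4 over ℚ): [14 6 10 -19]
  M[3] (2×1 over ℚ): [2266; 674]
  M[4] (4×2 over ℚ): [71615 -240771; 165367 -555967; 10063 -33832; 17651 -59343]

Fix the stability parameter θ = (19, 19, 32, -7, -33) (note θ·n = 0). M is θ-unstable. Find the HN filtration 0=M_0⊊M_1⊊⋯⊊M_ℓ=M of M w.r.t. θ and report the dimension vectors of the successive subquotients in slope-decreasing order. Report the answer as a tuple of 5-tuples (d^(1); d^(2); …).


Via rank(M_{q-1}∘⋯∘M_p): M ≅ I[1,2], I[1,5], I[2,2]^2, I[4,5], I[5,5]^2.
μ_θ-semistable layers: μ^(1)=19; μ^(2)=6; μ^(3)=-20; μ^(4)=-33

((1, 3, 0, 0, 0); (1, 1, 1, 1, 1); (0, 0, 0, 1, 1); (0, 0, 0, 0, 2))


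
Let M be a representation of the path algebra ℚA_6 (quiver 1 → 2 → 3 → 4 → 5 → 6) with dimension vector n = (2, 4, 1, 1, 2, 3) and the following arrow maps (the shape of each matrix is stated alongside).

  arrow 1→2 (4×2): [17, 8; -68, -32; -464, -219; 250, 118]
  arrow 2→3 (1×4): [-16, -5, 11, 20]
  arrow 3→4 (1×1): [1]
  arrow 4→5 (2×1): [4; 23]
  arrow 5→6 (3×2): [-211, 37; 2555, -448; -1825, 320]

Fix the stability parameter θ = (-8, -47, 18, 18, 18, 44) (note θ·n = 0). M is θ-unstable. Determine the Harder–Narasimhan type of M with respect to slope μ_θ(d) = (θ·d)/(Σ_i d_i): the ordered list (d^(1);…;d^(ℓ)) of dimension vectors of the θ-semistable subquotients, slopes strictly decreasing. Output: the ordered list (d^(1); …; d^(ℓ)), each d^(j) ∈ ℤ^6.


Barcode: M ≅ I[1,2], I[1,6], I[2,2]^2, I[5,6], I[6,6]. HN layers by μ_θ (4 steps, strictly decreasing):
  μ^(1)=44; μ^(2)=18; μ^(3)=-55/2; μ^(4)=-47

((0, 0, 0, 0, 0, 3); (0, 0, 1, 1, 2, 0); (2, 2, 0, 0, 0, 0); (0, 2, 0, 0, 0, 0))


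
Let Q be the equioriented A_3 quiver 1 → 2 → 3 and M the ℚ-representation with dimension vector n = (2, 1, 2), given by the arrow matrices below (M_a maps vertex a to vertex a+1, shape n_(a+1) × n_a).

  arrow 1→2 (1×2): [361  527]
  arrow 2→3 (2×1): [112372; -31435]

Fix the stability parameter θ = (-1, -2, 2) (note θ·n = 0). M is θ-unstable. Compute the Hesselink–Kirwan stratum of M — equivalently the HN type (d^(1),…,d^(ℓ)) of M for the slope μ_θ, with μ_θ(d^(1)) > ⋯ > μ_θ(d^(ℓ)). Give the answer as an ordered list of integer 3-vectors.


Via rank(M_{q-1}∘⋯∘M_p): M ≅ I[1,1], I[1,3], I[3,3].
μ_θ-semistable layers: μ^(1)=2; μ^(2)=-1; μ^(3)=-3/2

((0, 0, 2); (1, 0, 0); (1, 1, 0))


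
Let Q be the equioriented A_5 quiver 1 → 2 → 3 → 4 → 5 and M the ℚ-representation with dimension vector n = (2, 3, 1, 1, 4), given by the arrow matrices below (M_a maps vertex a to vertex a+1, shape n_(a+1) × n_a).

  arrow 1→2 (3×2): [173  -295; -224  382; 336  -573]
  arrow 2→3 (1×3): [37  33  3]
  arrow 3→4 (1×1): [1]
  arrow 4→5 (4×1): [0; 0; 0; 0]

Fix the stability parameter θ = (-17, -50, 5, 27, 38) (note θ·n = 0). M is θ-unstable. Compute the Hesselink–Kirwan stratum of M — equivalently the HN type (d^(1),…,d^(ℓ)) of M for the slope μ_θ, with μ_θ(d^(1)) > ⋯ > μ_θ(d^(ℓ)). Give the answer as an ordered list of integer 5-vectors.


Barcode: M ≅ I[1,2], I[1,4], I[2,2], I[5,5]^4. HN layers by μ_θ (5 steps, strictly decreasing):
  μ^(1)=38; μ^(2)=27; μ^(3)=5; μ^(4)=-67/2; μ^(5)=-50

((0, 0, 0, 0, 4); (0, 0, 0, 1, 0); (0, 0, 1, 0, 0); (2, 2, 0, 0, 0); (0, 1, 0, 0, 0))


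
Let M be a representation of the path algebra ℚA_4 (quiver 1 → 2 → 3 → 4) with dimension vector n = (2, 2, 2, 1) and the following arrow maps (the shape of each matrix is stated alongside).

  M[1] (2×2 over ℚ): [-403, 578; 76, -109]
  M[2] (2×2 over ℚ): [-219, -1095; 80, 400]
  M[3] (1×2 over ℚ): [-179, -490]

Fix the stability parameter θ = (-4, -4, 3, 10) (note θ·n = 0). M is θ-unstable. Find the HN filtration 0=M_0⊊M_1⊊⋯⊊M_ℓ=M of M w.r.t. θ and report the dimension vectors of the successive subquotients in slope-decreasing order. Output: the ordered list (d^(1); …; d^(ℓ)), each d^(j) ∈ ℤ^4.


Barcode: M ≅ I[1,2], I[1,4], I[3,3]. HN layers by μ_θ (3 steps, strictly decreasing):
  μ^(1)=10; μ^(2)=3; μ^(3)=-4

((0, 0, 0, 1); (0, 0, 2, 0); (2, 2, 0, 0))


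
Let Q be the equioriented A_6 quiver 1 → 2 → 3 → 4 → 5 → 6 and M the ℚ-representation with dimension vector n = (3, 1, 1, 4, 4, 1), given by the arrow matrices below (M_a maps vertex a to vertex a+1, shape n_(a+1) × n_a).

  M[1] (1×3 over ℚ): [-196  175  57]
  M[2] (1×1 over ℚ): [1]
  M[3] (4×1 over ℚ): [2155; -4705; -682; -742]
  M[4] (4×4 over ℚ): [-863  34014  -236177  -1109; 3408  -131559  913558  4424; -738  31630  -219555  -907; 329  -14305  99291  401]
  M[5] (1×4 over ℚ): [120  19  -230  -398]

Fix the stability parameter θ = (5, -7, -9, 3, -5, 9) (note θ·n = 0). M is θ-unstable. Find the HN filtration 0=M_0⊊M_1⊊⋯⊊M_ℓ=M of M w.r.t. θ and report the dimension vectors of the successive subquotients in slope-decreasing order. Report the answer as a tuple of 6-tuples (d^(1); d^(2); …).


Barcode: M ≅ I[1,1]^2, I[1,6], I[4,4], I[4,5]^2, I[5,5]. HN layers by μ_θ (6 steps, strictly decreasing):
  μ^(1)=9; μ^(2)=5; μ^(3)=3; μ^(4)=-1; μ^(5)=-11/3; μ^(6)=-5

((0, 0, 0, 0, 0, 1); (2, 0, 0, 0, 0, 0); (0, 0, 0, 1, 0, 0); (0, 0, 0, 3, 3, 0); (1, 1, 1, 0, 0, 0); (0, 0, 0, 0, 1, 0))


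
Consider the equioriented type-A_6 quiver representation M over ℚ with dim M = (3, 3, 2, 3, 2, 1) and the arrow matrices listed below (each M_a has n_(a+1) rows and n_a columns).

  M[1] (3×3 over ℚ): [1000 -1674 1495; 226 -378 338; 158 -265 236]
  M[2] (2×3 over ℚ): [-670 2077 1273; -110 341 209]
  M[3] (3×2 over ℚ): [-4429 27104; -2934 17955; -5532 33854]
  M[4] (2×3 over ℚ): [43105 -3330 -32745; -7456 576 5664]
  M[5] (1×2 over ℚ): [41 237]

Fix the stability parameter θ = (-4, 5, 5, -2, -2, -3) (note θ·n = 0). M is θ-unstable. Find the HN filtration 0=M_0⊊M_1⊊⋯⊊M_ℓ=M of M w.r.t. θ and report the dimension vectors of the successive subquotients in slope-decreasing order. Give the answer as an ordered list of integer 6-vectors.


Barcode: M ≅ I[1,2]^2, I[1,6], I[3,4], I[4,4], I[5,5]. HN layers by μ_θ (5 steps, strictly decreasing):
  μ^(1)=5; μ^(2)=3/2; μ^(3)=3/5; μ^(4)=-2; μ^(5)=-4

((0, 2, 0, 0, 0, 0); (0, 0, 1, 1, 0, 0); (0, 1, 1, 1, 1, 1); (0, 0, 0, 1, 1, 0); (3, 0, 0, 0, 0, 0))


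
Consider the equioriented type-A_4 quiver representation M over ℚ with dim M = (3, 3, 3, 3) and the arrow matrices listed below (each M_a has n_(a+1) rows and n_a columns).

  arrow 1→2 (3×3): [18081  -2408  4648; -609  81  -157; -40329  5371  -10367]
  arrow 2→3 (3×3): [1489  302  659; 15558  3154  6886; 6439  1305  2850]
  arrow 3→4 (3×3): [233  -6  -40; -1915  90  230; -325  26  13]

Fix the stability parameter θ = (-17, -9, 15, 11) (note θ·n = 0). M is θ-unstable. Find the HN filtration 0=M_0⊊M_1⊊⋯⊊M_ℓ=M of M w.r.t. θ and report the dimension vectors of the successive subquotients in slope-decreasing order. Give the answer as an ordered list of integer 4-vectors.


Interval decomposition of M: I[1,1], I[1,3], I[1,4], I[2,4], I[4,4].
HN type (ℓ=5): μ^(1)=15; μ^(2)=13; μ^(3)=11; μ^(4)=-9; μ^(5)=-17

((0, 0, 1, 0); (0, 0, 2, 2); (0, 0, 0, 1); (0, 3, 0, 0); (3, 0, 0, 0))


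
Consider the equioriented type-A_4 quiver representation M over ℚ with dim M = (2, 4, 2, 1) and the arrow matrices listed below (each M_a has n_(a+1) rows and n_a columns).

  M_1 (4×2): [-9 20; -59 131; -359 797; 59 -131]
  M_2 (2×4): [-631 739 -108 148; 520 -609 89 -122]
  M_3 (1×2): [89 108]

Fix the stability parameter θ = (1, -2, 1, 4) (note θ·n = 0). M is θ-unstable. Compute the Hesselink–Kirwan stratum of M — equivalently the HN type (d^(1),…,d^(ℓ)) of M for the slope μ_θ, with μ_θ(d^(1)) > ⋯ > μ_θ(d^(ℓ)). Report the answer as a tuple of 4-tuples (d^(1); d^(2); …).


Interval decomposition of M: I[1,3], I[1,4], I[2,2]^2.
HN type (ℓ=4): μ^(1)=4; μ^(2)=1; μ^(3)=-1/2; μ^(4)=-2

((0, 0, 0, 1); (0, 0, 2, 0); (2, 2, 0, 0); (0, 2, 0, 0))


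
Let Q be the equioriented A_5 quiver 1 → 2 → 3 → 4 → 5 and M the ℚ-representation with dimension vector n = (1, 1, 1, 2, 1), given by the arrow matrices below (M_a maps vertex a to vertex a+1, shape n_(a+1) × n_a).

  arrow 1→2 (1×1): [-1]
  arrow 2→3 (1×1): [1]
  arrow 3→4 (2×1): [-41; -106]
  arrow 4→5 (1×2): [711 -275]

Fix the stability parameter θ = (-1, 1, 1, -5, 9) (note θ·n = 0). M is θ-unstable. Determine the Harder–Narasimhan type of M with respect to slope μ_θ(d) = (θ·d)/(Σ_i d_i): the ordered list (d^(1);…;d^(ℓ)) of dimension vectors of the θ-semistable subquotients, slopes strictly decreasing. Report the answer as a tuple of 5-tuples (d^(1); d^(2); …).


Barcode: M ≅ I[1,5], I[4,4]. HN layers by μ_θ (3 steps, strictly decreasing):
  μ^(1)=9; μ^(2)=-1; μ^(3)=-5

((0, 0, 0, 0, 1); (1, 1, 1, 1, 0); (0, 0, 0, 1, 0))


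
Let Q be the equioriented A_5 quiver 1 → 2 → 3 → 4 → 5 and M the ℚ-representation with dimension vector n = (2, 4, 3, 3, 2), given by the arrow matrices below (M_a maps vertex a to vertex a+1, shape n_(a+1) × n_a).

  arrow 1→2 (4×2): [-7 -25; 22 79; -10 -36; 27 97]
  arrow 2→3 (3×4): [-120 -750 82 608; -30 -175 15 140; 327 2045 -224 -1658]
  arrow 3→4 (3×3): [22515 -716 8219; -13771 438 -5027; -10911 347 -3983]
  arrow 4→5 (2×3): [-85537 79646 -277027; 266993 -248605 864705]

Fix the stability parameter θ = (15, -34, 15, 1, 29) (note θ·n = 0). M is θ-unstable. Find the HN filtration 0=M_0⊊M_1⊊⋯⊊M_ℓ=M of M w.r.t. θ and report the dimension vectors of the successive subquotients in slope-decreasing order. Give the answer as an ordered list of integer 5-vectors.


Via rank(M_{q-1}∘⋯∘M_p): M ≅ I[1,5]^2, I[2,2]^2, I[3,3], I[4,4].
μ_θ-semistable layers: μ^(1)=29; μ^(2)=15; μ^(3)=8; μ^(4)=1; μ^(5)=-19/2; μ^(6)=-34

((0, 0, 0, 0, 2); (0, 0, 1, 0, 0); (0, 0, 2, 2, 0); (0, 0, 0, 1, 0); (2, 2, 0, 0, 0); (0, 2, 0, 0, 0))


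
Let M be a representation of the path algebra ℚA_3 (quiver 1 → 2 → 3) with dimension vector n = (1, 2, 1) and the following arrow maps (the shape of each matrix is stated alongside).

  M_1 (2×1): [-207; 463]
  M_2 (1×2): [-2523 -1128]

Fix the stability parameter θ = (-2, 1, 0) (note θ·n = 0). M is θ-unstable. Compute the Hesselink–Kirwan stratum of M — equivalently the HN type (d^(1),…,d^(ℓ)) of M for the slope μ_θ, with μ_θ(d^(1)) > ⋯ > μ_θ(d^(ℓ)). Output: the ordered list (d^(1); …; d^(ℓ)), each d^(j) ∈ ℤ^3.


Barcode: M ≅ I[1,3], I[2,2]. HN layers by μ_θ (3 steps, strictly decreasing):
  μ^(1)=1; μ^(2)=1/2; μ^(3)=-2

((0, 1, 0); (0, 1, 1); (1, 0, 0))


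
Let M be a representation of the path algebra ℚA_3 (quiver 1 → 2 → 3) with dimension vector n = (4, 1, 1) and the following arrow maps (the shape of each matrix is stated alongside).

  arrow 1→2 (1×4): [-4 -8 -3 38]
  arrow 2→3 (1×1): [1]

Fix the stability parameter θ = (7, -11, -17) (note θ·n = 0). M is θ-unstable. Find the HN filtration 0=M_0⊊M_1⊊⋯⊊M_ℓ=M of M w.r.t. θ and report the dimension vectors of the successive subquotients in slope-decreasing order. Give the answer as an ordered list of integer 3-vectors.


Barcode: M ≅ I[1,1]^3, I[1,3]. HN layers by μ_θ (2 steps, strictly decreasing):
  μ^(1)=7; μ^(2)=-7

((3, 0, 0); (1, 1, 1))


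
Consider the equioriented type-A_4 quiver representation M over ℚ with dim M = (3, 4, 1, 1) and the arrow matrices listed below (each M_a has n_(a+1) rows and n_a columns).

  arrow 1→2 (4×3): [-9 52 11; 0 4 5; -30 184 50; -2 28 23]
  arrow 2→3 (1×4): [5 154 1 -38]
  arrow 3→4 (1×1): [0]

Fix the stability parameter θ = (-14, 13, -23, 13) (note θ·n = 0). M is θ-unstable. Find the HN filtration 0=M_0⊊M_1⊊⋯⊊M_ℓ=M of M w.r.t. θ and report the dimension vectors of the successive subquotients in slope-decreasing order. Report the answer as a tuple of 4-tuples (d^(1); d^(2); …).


Interval decomposition of M: I[1,1], I[1,2], I[1,3], I[2,2]^2, I[4,4].
HN type (ℓ=3): μ^(1)=13; μ^(2)=-5; μ^(3)=-14

((0, 3, 0, 1); (0, 1, 1, 0); (3, 0, 0, 0))


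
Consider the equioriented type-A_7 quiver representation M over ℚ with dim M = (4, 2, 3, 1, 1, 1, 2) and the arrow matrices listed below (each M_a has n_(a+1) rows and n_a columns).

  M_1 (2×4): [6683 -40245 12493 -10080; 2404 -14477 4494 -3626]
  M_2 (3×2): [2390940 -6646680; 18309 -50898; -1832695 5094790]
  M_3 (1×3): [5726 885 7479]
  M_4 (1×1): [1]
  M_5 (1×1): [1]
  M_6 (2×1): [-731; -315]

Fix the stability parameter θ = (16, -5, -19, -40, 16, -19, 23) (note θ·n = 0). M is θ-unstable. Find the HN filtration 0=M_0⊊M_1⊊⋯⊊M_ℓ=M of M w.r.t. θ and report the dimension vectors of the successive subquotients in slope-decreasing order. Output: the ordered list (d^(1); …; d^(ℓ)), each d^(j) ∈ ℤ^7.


Via rank(M_{q-1}∘⋯∘M_p): M ≅ I[1,1]^2, I[1,2], I[1,3], I[3,3], I[3,7], I[7,7].
μ_θ-semistable layers: μ^(1)=23; μ^(2)=16; μ^(3)=11/2; μ^(4)=-3/2; μ^(5)=-8/3; μ^(6)=-19; μ^(7)=-59/2

((0, 0, 0, 0, 0, 0, 2); (2, 0, 0, 0, 0, 0, 0); (1, 1, 0, 0, 0, 0, 0); (0, 0, 0, 0, 1, 1, 0); (1, 1, 1, 0, 0, 0, 0); (0, 0, 1, 0, 0, 0, 0); (0, 0, 1, 1, 0, 0, 0))


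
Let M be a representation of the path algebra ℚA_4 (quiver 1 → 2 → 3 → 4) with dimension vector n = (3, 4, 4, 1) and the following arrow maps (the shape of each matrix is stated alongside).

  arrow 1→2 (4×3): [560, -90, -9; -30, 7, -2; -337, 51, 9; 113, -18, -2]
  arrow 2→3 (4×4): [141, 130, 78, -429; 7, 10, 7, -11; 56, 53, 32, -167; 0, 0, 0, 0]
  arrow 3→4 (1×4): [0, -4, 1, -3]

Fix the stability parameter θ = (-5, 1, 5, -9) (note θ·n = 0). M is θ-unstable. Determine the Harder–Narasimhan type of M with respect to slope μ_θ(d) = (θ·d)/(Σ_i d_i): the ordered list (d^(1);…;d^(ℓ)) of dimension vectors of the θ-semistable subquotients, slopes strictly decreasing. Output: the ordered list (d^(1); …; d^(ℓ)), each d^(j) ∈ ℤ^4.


Interval decomposition of M: I[1,3]^2, I[1,4], I[2,2], I[3,3].
HN type (ℓ=4): μ^(1)=5; μ^(2)=1; μ^(3)=-1; μ^(4)=-5

((0, 0, 3, 0); (0, 3, 0, 0); (0, 1, 1, 1); (3, 0, 0, 0))


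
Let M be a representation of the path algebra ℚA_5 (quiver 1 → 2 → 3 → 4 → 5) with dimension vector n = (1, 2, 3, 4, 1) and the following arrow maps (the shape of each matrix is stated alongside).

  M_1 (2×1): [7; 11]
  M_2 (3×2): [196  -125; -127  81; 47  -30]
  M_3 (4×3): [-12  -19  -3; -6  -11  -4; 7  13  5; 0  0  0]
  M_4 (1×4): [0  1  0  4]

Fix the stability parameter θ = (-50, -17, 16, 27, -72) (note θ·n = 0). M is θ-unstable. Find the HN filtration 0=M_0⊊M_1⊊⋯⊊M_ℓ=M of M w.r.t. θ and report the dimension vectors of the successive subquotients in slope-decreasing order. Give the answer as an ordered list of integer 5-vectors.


Interval decomposition of M: I[1,4], I[2,5], I[3,4], I[4,4].
HN type (ℓ=5): μ^(1)=27; μ^(2)=16; μ^(3)=-29/3; μ^(4)=-17; μ^(5)=-50

((0, 0, 0, 3, 0); (0, 0, 2, 0, 0); (0, 0, 1, 1, 1); (0, 2, 0, 0, 0); (1, 0, 0, 0, 0))


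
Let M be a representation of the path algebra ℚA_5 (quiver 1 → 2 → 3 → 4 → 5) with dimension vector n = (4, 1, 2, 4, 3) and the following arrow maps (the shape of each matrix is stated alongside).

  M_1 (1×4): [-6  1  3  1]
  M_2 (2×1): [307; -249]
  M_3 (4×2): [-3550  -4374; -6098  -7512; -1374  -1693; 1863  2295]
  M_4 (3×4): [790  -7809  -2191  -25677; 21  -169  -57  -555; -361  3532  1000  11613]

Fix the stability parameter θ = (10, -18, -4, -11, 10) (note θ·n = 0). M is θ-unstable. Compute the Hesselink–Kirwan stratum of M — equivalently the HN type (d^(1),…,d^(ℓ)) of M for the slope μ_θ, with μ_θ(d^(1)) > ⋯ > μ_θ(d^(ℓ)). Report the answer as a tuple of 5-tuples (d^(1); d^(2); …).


Interval decomposition of M: I[1,1]^3, I[1,5], I[3,5], I[4,4], I[4,5].
HN type (ℓ=4): μ^(1)=10; μ^(2)=-23/4; μ^(3)=-15/2; μ^(4)=-11

((3, 0, 0, 0, 3); (1, 1, 1, 1, 0); (0, 0, 1, 1, 0); (0, 0, 0, 2, 0))


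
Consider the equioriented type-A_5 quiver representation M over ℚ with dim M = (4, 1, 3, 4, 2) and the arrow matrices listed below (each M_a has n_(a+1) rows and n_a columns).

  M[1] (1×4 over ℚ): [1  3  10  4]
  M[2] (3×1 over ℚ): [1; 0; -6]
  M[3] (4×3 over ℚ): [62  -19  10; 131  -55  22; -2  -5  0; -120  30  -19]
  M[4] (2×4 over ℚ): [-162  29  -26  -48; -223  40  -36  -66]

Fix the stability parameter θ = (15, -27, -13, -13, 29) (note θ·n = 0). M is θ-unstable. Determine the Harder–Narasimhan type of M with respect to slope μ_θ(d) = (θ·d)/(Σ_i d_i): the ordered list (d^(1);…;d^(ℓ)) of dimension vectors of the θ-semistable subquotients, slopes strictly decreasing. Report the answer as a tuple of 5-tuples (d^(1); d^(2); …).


Interval decomposition of M: I[1,1]^3, I[1,5], I[3,4], I[3,5], I[4,4].
HN type (ℓ=4): μ^(1)=29; μ^(2)=15; μ^(3)=-19/2; μ^(4)=-13

((0, 0, 0, 0, 2); (3, 0, 0, 0, 0); (1, 1, 1, 1, 0); (0, 0, 2, 3, 0))


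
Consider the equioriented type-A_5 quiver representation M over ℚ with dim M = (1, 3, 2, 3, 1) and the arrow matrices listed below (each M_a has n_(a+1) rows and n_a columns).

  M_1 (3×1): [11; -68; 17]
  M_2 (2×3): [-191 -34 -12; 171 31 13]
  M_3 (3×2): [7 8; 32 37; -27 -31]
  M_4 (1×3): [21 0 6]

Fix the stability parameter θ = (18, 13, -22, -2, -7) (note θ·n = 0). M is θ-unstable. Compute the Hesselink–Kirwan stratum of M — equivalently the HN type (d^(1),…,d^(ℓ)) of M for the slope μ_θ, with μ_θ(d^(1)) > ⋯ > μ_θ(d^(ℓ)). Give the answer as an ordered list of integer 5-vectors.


Interval decomposition of M: I[1,5], I[2,2], I[2,4], I[4,4].
HN type (ℓ=4): μ^(1)=13; μ^(2)=0; μ^(3)=-2; μ^(4)=-9/2

((0, 1, 0, 0, 0); (1, 1, 1, 1, 1); (0, 0, 0, 2, 0); (0, 1, 1, 0, 0))


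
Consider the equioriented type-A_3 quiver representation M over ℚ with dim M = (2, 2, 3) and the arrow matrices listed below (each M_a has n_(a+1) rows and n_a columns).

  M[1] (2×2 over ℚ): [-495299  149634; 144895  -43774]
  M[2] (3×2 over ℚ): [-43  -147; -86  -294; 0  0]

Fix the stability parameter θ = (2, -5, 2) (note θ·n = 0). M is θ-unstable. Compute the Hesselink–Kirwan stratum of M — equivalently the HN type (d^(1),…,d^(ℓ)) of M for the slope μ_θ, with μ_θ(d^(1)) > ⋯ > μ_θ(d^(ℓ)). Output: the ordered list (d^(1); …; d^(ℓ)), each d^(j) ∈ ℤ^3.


Interval decomposition of M: I[1,2], I[1,3], I[3,3]^2.
HN type (ℓ=2): μ^(1)=2; μ^(2)=-3/2

((0, 0, 3); (2, 2, 0))


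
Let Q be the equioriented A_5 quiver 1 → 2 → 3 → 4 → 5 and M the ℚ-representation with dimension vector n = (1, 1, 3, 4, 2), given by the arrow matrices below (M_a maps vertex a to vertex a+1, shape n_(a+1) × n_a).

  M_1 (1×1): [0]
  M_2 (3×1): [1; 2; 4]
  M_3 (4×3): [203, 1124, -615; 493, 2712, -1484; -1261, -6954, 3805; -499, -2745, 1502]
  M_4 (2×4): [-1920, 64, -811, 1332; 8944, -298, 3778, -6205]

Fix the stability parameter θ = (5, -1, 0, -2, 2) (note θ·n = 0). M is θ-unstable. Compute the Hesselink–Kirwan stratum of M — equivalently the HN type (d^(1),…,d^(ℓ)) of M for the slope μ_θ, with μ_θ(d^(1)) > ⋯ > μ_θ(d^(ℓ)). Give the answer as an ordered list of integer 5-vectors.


Interval decomposition of M: I[1,1], I[2,5], I[3,4], I[3,5], I[4,4].
HN type (ℓ=4): μ^(1)=5; μ^(2)=2; μ^(3)=-1; μ^(4)=-2

((1, 0, 0, 0, 0); (0, 0, 0, 0, 2); (0, 1, 3, 3, 0); (0, 0, 0, 1, 0))


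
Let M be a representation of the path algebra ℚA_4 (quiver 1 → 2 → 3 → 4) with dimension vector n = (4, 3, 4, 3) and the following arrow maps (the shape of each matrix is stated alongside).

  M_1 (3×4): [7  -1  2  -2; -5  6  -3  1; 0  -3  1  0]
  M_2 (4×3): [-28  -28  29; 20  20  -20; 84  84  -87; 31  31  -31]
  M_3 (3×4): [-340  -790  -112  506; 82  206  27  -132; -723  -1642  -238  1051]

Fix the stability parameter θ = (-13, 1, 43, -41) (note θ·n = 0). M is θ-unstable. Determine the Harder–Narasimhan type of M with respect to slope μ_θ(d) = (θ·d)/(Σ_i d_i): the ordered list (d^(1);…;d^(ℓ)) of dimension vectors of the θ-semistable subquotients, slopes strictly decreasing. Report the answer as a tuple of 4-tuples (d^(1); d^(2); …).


Via rank(M_{q-1}∘⋯∘M_p): M ≅ I[1,1], I[1,2], I[1,4]^2, I[3,3], I[3,4].
μ_θ-semistable layers: μ^(1)=43; μ^(2)=1; μ^(3)=-13

((0, 0, 1, 0); (0, 3, 3, 3); (4, 0, 0, 0))


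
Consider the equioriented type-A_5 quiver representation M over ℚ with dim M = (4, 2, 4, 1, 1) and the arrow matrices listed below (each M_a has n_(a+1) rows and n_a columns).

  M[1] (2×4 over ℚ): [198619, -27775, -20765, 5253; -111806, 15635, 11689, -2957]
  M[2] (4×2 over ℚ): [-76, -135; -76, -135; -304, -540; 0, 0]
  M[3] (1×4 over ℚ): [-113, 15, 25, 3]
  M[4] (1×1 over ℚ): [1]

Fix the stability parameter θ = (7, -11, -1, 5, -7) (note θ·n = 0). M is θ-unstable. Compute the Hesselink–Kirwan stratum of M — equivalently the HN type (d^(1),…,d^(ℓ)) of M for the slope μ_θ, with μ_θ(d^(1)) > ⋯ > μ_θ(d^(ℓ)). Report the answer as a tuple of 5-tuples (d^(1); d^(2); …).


Interval decomposition of M: I[1,1]^2, I[1,2], I[1,5], I[3,3]^3.
HN type (ℓ=3): μ^(1)=7; μ^(2)=-1; μ^(3)=-2

((2, 0, 0, 0, 0); (0, 0, 4, 1, 1); (2, 2, 0, 0, 0))


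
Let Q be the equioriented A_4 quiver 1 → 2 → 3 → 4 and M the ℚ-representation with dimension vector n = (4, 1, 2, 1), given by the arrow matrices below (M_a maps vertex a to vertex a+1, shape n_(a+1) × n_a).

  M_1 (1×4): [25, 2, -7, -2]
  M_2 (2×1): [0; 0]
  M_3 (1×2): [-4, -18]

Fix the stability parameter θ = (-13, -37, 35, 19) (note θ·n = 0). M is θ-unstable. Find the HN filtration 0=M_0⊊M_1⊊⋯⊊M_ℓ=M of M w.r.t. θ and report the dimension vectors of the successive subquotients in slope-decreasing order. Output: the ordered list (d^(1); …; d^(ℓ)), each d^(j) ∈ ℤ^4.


Via rank(M_{q-1}∘⋯∘M_p): M ≅ I[1,1]^3, I[1,2], I[3,3], I[3,4].
μ_θ-semistable layers: μ^(1)=35; μ^(2)=27; μ^(3)=-13; μ^(4)=-25

((0, 0, 1, 0); (0, 0, 1, 1); (3, 0, 0, 0); (1, 1, 0, 0))


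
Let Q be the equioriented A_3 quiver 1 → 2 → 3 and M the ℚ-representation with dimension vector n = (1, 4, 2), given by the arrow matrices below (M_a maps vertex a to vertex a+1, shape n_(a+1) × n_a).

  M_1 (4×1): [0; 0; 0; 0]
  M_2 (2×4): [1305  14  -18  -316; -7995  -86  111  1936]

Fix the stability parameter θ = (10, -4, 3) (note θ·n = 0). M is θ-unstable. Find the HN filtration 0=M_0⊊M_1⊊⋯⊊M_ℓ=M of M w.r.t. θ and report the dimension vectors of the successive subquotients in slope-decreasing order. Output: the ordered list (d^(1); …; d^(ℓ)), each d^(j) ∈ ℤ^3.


Barcode: M ≅ I[1,1], I[2,2]^2, I[2,3]^2. HN layers by μ_θ (3 steps, strictly decreasing):
  μ^(1)=10; μ^(2)=3; μ^(3)=-4

((1, 0, 0); (0, 0, 2); (0, 4, 0))


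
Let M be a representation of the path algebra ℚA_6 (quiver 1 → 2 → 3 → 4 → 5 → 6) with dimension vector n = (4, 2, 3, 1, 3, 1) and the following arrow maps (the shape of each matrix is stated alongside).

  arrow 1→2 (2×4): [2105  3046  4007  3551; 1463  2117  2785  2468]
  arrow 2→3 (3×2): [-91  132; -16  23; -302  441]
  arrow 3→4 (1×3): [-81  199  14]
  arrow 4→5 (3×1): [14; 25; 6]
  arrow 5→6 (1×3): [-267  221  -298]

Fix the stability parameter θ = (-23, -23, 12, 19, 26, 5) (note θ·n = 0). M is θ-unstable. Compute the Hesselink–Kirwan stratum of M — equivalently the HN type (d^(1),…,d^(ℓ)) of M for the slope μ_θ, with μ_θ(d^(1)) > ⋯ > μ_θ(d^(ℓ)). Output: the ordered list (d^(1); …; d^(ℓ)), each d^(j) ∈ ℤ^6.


Barcode: M ≅ I[1,1]^2, I[1,3], I[1,6], I[3,3], I[5,5]^2. HN layers by μ_θ (4 steps, strictly decreasing):
  μ^(1)=26; μ^(2)=50/3; μ^(3)=12; μ^(4)=-23

((0, 0, 0, 0, 2, 0); (0, 0, 0, 1, 1, 1); (0, 0, 3, 0, 0, 0); (4, 2, 0, 0, 0, 0))


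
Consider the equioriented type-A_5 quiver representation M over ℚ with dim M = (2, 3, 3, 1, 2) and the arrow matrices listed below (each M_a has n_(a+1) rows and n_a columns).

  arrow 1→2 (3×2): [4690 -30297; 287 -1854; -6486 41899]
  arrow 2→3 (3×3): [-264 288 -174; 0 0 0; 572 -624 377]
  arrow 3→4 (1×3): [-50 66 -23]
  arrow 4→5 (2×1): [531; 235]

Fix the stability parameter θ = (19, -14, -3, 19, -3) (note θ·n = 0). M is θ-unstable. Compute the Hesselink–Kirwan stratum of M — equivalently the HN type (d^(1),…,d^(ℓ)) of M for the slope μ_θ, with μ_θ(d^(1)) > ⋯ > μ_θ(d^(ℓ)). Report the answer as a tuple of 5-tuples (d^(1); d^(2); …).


Via rank(M_{q-1}∘⋯∘M_p): M ≅ I[1,2], I[1,5], I[2,2], I[3,3]^2, I[5,5].
μ_θ-semistable layers: μ^(1)=8; μ^(2)=5/2; μ^(3)=2/3; μ^(4)=-3; μ^(5)=-14

((0, 0, 0, 1, 1); (1, 1, 0, 0, 0); (1, 1, 1, 0, 0); (0, 0, 2, 0, 1); (0, 1, 0, 0, 0))


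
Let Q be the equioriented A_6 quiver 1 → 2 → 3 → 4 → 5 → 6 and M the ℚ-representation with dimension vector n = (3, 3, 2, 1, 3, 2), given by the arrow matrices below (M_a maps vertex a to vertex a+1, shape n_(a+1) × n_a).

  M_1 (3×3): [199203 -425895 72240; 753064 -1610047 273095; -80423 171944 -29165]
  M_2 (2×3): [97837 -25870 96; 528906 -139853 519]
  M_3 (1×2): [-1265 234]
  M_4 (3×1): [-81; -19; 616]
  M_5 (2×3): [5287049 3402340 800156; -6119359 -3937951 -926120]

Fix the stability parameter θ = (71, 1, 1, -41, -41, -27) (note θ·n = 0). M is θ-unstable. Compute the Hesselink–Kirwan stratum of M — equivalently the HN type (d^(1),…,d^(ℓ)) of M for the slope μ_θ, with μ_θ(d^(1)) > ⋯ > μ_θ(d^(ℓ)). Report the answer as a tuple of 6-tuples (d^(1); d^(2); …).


Via rank(M_{q-1}∘⋯∘M_p): M ≅ I[1,1], I[1,2], I[1,6], I[2,3], I[5,5], I[5,6].
μ_θ-semistable layers: μ^(1)=71; μ^(2)=36; μ^(3)=1; μ^(4)=-6; μ^(5)=-27; μ^(6)=-41

((1, 0, 0, 0, 0, 0); (1, 1, 0, 0, 0, 0); (0, 1, 1, 0, 0, 0); (1, 1, 1, 1, 1, 1); (0, 0, 0, 0, 0, 1); (0, 0, 0, 0, 2, 0))


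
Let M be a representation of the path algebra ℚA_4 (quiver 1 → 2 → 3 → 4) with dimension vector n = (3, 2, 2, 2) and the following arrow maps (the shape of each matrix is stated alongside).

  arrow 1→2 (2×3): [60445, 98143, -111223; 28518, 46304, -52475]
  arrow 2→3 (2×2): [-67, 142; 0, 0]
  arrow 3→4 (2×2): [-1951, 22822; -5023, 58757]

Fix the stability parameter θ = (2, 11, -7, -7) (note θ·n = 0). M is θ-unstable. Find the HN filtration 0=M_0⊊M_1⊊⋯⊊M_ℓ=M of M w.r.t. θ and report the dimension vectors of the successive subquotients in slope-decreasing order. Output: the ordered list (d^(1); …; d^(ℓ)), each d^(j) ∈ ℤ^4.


Interval decomposition of M: I[1,1], I[1,2], I[1,4], I[3,4].
HN type (ℓ=4): μ^(1)=11; μ^(2)=2; μ^(3)=-1/4; μ^(4)=-7

((0, 1, 0, 0); (2, 0, 0, 0); (1, 1, 1, 1); (0, 0, 1, 1))


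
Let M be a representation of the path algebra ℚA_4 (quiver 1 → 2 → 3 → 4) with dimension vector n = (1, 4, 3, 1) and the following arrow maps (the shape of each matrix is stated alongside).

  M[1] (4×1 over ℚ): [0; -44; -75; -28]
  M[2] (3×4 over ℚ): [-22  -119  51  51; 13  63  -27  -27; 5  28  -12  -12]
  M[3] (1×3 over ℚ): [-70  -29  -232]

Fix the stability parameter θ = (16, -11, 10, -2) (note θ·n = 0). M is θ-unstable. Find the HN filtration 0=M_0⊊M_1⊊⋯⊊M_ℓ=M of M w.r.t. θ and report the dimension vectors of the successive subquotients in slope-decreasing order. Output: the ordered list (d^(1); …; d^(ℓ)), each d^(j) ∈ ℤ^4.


Barcode: M ≅ I[1,4], I[2,2]^2, I[2,3], I[3,3]. HN layers by μ_θ (4 steps, strictly decreasing):
  μ^(1)=10; μ^(2)=4; μ^(3)=5/2; μ^(4)=-11

((0, 0, 2, 0); (0, 0, 1, 1); (1, 1, 0, 0); (0, 3, 0, 0))
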